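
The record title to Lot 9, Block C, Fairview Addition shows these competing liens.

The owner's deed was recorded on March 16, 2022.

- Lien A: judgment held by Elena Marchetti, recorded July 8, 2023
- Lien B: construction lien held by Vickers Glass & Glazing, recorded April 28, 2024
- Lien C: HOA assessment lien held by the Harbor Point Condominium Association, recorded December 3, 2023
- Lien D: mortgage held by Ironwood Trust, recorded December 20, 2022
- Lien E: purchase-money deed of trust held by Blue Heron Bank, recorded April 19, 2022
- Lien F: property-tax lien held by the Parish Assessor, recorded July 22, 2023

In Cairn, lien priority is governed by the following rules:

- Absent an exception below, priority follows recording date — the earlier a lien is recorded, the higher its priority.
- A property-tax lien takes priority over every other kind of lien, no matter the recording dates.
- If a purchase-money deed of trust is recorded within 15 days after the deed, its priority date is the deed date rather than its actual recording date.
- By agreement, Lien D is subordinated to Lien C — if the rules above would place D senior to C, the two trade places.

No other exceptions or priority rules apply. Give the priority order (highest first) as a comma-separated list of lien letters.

F, E, C, A, D, B

First, effective dates: E missed the 15-day window (34 days after the deed), so its recording date stands.
F is a property-tax lien and takes priority over every other lien.
Remaining liens by effective date: E (April 19, 2022), D (December 20, 2022), A (July 8, 2023), C (December 3, 2023), B (April 28, 2024).
D would otherwise be senior to C, so under the subordination agreement D and C exchange positions.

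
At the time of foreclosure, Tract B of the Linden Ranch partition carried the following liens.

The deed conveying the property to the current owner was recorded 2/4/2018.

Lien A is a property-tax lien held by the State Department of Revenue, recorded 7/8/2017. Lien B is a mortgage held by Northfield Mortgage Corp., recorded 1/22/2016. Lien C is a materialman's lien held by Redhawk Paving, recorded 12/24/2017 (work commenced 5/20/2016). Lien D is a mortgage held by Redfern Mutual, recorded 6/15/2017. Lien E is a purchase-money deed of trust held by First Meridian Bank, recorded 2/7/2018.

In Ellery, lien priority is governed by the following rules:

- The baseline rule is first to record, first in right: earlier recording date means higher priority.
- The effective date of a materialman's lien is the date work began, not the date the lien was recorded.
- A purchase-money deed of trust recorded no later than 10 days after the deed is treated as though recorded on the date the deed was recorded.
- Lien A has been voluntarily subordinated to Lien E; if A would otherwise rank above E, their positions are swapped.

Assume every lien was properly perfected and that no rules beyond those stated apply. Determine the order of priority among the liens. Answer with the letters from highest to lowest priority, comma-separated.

B, C, D, E, A

First, effective dates: C relates back to 5/20/2016 (work commenced); E was recorded within the 10-day window, so its effective date is the deed date 2/4/2018.
Ordering by effective date: B (1/22/2016), C (5/20/2016), D (6/15/2017), A (7/8/2017), E (2/4/2018).
A is senior to E before the subordination, so the two trade places.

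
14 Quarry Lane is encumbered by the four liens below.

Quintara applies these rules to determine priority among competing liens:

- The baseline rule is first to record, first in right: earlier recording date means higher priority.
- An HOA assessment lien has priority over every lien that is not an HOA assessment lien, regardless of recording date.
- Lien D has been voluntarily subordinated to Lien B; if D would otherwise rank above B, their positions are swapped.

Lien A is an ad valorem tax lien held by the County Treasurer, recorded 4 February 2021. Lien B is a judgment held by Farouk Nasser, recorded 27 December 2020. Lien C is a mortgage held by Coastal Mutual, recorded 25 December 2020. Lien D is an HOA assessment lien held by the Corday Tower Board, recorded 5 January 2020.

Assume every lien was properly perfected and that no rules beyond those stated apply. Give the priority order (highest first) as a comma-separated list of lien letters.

D is an HOA assessment lien and takes priority over every other lien.
The other liens, earliest effective date first: C (25 December 2020), B (27 December 2020), A (4 February 2021).
Because D would otherwise rank above B, the subordination swaps them.

B, C, D, A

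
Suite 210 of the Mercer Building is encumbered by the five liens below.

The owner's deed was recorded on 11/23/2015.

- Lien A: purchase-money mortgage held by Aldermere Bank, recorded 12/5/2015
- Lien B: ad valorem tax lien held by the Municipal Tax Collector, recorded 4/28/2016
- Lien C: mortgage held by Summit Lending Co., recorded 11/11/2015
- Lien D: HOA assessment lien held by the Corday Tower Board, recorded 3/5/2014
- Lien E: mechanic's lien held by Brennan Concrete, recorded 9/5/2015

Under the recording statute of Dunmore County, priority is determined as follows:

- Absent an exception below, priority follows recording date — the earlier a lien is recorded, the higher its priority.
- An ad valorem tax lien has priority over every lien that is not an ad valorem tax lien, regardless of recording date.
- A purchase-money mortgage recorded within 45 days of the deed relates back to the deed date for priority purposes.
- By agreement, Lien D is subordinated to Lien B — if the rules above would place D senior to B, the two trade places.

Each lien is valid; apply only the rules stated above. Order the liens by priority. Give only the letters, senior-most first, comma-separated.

Adjusting effective dates: A was recorded within the 45-day window, so its effective date is the deed date 11/23/2015.
B is an ad valorem tax lien, so it outranks all other liens regardless of date.
Among the remaining liens, by effective date: D (3/5/2014), E (9/5/2015), C (11/11/2015), A (11/23/2015).
D is already junior to B, so the subordination agreement changes nothing.

B, D, E, C, A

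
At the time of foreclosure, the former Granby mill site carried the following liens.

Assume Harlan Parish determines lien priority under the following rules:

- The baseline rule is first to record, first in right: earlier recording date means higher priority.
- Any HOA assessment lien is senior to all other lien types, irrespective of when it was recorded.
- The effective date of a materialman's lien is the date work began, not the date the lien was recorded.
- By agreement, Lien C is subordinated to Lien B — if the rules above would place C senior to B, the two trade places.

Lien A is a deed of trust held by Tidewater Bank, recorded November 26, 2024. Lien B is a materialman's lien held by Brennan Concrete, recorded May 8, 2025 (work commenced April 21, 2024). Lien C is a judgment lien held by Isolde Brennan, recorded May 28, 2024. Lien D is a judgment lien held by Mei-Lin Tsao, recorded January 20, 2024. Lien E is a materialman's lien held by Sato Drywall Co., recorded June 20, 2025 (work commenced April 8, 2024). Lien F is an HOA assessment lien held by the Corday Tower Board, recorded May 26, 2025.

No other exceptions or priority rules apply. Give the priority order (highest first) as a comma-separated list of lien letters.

F, D, E, B, C, A

First, effective dates: B is treated as recorded April 21, 2024, the work-commencement date; E is treated as recorded April 8, 2024, the work-commencement date.
As an HOA assessment lien, F is senior to every other lien.
Among the remaining liens, by effective date: D (January 20, 2024), E (April 8, 2024), B (April 21, 2024), C (May 28, 2024), A (November 26, 2024).
Since C is not senior to B, the subordination leaves the order unchanged.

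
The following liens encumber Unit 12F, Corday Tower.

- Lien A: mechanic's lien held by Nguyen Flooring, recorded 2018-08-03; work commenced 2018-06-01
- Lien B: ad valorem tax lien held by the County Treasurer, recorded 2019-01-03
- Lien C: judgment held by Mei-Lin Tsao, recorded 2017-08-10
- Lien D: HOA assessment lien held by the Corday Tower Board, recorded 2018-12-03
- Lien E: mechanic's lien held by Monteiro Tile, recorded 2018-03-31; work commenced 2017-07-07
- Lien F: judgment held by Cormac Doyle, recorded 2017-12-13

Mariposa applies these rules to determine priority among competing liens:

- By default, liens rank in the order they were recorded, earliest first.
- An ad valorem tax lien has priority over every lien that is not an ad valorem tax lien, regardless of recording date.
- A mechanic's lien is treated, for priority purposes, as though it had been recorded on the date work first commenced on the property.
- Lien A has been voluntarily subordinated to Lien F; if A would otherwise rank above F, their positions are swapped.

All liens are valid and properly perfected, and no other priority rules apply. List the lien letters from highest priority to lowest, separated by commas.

Effective dates: A relates back to 2018-06-01 (work commenced); E is treated as recorded 2017-07-07, the work-commencement date.
B is an ad valorem tax lien, so it outranks all other liens regardless of date.
Among the remaining liens, by effective date: E (2017-07-07), C (2017-08-10), F (2017-12-13), A (2018-06-01), D (2018-12-03).
Since A is not senior to F, the subordination leaves the order unchanged.

B, E, C, F, A, D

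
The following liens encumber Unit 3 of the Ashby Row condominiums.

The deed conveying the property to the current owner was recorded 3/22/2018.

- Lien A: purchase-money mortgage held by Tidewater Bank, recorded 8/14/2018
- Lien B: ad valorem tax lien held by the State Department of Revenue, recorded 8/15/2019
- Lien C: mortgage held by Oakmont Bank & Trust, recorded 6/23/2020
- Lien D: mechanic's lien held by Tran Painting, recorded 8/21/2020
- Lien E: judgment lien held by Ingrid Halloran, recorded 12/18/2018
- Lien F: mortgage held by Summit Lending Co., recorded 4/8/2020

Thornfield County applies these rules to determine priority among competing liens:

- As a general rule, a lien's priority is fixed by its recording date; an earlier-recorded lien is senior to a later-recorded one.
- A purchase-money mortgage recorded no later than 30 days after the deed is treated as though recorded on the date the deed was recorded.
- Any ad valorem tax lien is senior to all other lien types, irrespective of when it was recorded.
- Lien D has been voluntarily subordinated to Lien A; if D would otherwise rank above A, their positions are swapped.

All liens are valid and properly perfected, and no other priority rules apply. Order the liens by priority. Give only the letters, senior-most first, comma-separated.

B, A, E, F, C, D

Effective dates: A was recorded 145 days after the deed, outside the 30-day window, so it keeps its recording date.
B is an ad valorem tax lien, so it outranks all other liens regardless of date.
Ordering the rest by effective date: A (8/14/2018), E (12/18/2018), F (4/8/2020), C (6/23/2020), D (8/21/2020).
Since D is not senior to A, the subordination leaves the order unchanged.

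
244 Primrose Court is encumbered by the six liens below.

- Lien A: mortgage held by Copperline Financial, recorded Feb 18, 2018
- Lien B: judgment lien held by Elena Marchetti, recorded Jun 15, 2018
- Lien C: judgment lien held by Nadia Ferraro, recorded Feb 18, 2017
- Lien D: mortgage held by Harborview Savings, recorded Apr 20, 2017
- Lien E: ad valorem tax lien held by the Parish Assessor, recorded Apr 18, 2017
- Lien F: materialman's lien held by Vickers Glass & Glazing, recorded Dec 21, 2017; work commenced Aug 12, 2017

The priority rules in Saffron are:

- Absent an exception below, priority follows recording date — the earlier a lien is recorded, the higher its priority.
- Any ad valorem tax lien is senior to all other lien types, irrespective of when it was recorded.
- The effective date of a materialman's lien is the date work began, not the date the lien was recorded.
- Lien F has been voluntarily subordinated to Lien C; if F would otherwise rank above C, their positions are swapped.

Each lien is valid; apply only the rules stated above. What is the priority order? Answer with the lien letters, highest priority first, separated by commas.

Effective dates: F is treated as recorded Aug 12, 2017, the work-commencement date.
E is an ad valorem tax lien, so it outranks all other liens regardless of date.
The other liens, earliest effective date first: C (Feb 18, 2017), D (Apr 20, 2017), F (Aug 12, 2017), A (Feb 18, 2018), B (Jun 15, 2018).
F already ranks below C; the subordination has no effect.

E, C, D, F, A, B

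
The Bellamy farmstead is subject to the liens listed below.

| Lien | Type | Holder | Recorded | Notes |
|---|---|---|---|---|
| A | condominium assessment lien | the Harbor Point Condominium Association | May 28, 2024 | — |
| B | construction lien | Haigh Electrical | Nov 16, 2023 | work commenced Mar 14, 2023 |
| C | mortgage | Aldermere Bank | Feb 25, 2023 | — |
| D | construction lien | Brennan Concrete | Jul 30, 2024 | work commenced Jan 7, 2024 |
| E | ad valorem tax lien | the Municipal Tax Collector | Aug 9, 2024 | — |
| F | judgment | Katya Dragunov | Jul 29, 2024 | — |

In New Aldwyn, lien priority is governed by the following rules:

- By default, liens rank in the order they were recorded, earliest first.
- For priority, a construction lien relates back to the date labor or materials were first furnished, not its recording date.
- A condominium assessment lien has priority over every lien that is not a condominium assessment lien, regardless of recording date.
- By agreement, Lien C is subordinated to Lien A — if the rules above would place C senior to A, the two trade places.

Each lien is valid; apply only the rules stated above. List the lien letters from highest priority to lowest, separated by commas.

Effective dates after the stated exceptions: B is treated as recorded Mar 14, 2023, the work-commencement date; D is treated as recorded Jan 7, 2024, the work-commencement date.
As a condominium assessment lien, A is senior to every other lien.
Ordering the rest by effective date: C (Feb 25, 2023), B (Mar 14, 2023), D (Jan 7, 2024), F (Jul 29, 2024), E (Aug 9, 2024).
C is already junior to A, so the subordination agreement changes nothing.

A, C, B, D, F, E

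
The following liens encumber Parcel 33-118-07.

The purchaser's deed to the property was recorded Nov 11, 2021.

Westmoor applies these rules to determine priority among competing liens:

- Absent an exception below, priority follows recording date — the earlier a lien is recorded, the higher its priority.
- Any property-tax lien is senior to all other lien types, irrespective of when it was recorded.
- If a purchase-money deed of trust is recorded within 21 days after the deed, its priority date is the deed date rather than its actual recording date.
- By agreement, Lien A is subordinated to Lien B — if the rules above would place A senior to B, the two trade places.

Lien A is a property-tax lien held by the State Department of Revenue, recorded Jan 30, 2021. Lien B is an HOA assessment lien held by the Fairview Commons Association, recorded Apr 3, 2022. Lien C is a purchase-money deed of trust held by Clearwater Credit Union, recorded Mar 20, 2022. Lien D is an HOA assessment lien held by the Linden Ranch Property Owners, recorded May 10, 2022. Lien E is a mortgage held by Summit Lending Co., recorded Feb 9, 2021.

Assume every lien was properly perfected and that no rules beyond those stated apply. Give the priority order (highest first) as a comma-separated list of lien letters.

B, E, C, A, D

First, effective dates: C missed the 21-day window (129 days after the deed), so its recording date stands.
A is a property-tax lien and takes priority over every other lien.
Ordering the rest by effective date: E (Feb 9, 2021), C (Mar 20, 2022), B (Apr 3, 2022), D (May 10, 2022).
A is senior to B before the subordination, so the two trade places.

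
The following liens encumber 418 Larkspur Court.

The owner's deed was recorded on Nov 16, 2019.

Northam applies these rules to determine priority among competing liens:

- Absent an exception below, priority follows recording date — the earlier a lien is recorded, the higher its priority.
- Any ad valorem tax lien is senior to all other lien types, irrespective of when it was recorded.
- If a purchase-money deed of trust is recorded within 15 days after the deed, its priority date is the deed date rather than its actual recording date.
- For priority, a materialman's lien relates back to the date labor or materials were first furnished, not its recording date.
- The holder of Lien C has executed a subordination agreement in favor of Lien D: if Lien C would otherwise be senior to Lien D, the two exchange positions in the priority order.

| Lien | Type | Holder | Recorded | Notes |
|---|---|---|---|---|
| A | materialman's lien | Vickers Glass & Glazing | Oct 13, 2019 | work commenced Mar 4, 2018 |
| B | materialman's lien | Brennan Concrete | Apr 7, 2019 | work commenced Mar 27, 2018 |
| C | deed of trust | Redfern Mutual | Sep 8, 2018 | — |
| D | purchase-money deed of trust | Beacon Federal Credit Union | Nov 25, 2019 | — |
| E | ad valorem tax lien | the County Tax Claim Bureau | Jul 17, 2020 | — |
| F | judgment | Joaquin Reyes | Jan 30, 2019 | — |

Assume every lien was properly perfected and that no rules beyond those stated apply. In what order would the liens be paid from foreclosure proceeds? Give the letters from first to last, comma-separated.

Adjusting effective dates: A relates back to Mar 4, 2018 (work commenced); B's effective date is Mar 27, 2018, when work began; D's effective date is the deed date, Nov 16, 2019.
As an ad valorem tax lien, E is senior to every other lien.
The other liens, earliest effective date first: A (Mar 4, 2018), B (Mar 27, 2018), C (Sep 8, 2018), F (Jan 30, 2019), D (Nov 16, 2019).
The subordination applies — C was senior to D — so C and D swap.

E, A, B, D, F, C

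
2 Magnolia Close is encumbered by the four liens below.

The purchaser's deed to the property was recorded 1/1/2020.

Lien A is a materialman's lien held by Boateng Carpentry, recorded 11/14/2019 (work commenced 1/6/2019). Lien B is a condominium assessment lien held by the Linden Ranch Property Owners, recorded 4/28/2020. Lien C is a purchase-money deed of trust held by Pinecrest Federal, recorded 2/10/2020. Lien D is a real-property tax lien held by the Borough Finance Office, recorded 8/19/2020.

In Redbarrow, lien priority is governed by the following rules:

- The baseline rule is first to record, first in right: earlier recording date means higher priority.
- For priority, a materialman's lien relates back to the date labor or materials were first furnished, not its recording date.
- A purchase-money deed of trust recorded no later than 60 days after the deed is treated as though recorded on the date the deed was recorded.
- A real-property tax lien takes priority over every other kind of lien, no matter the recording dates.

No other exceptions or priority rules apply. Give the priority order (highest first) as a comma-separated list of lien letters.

D, A, C, B

Effective dates: A is treated as recorded 1/6/2019, the work-commencement date; C relates back to the deed date 1/1/2020.
D is a real-property tax lien and takes priority over every other lien.
Ordering the rest by effective date: A (1/6/2019), C (1/1/2020), B (4/28/2020).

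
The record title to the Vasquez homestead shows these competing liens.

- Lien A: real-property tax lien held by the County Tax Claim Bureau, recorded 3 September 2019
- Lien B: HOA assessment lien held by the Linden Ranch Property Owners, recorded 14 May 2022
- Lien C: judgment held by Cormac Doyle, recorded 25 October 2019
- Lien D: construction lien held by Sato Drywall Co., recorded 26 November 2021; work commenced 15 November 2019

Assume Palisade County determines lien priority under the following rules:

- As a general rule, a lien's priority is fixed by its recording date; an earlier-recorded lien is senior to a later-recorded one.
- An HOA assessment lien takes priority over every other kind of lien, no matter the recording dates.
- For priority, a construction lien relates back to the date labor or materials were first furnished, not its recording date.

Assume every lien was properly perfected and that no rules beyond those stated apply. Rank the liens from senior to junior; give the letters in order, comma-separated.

Adjusting effective dates: D relates back to 15 November 2019 (work commenced).
As an HOA assessment lien, B is senior to every other lien.
Remaining liens by effective date: A (3 September 2019), C (25 October 2019), D (15 November 2019).

B, A, C, D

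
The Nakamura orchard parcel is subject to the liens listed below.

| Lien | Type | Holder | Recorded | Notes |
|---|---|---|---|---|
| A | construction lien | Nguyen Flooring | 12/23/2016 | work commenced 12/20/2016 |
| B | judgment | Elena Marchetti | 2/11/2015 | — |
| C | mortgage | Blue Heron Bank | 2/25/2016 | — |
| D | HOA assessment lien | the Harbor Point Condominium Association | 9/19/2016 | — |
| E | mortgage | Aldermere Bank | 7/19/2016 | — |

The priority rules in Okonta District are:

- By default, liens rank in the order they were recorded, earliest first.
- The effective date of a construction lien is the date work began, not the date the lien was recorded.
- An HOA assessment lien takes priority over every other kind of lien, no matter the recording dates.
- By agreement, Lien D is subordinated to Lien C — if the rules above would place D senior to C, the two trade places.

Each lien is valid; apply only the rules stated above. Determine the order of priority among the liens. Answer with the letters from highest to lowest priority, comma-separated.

C, B, D, E, A

First, effective dates: A's effective date is 12/20/2016, when work began.
D is an HOA assessment lien, so it outranks all other liens regardless of date.
Remaining liens by effective date: B (2/11/2015), C (2/25/2016), E (7/19/2016), A (12/20/2016).
D would otherwise be senior to C, so under the subordination agreement D and C exchange positions.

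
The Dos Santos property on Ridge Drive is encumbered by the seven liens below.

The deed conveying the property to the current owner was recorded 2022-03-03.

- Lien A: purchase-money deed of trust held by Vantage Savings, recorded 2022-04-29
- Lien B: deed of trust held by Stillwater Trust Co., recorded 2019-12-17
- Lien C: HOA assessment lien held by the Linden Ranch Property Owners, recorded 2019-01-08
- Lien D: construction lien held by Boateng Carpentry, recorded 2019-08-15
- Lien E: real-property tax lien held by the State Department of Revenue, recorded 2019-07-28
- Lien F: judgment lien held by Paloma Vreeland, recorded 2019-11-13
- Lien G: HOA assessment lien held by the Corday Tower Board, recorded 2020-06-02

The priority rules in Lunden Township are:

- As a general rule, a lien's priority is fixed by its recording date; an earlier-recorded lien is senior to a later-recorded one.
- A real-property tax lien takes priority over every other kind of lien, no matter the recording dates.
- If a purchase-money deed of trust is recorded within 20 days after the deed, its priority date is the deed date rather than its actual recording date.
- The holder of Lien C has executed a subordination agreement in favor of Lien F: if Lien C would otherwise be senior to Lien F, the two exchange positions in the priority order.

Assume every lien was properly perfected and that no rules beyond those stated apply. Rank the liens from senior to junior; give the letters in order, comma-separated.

E, F, D, C, B, G, A

First, effective dates: A was recorded 57 days after the deed, outside the 20-day window, so it keeps its recording date.
E is a real-property tax lien, so it outranks all other liens regardless of date.
Ordering the rest by effective date: C (2019-01-08), D (2019-08-15), F (2019-11-13), B (2019-12-17), G (2020-06-02), A (2022-04-29).
C is senior to F before the subordination, so the two trade places.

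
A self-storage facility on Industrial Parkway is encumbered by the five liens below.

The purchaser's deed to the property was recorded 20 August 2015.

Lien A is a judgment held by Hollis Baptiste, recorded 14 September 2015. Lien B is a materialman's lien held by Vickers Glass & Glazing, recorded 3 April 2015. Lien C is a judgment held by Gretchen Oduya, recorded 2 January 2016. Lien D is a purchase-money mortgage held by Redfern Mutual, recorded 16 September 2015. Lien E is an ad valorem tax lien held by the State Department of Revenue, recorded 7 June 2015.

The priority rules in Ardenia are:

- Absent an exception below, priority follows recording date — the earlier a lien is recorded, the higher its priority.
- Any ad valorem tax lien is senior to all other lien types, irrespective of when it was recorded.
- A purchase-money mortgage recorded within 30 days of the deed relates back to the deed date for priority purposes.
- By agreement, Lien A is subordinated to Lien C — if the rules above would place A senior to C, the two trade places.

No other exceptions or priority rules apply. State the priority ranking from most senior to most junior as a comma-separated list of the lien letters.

E, B, D, C, A

Effective dates: D's effective date is the deed date, 20 August 2015.
E, as an ad valorem tax lien, has superpriority and ranks first.
Ordering the rest by effective date: B (3 April 2015), D (20 August 2015), A (14 September 2015), C (2 January 2016).
A is senior to C before the subordination, so the two trade places.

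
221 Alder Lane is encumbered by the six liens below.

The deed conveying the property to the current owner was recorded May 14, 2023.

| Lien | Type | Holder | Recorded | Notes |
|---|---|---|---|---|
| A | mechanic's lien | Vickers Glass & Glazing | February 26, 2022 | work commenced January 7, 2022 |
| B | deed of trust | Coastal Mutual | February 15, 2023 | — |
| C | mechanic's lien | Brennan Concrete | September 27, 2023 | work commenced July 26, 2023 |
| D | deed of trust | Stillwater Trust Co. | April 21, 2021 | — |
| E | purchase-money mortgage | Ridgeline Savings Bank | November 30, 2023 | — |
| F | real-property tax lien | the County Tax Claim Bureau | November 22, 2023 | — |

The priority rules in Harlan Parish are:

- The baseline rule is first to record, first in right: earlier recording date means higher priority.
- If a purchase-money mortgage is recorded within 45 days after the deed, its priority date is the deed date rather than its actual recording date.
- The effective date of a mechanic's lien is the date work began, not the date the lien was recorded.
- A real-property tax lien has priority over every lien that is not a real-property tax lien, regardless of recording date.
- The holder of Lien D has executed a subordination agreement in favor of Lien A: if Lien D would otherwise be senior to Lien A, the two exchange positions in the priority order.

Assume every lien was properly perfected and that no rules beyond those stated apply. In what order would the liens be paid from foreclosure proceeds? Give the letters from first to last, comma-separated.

Effective dates: A's effective date is January 7, 2022, when work began; C relates back to July 26, 2023 (work commenced); E was recorded 200 days after the deed — beyond 45 days — so no relation-back applies.
F, as a real-property tax lien, has superpriority and ranks first.
The other liens, earliest effective date first: D (April 21, 2021), A (January 7, 2022), B (February 15, 2023), C (July 26, 2023), E (November 30, 2023).
Because D would otherwise rank above A, the subordination swaps them.

F, A, D, B, C, E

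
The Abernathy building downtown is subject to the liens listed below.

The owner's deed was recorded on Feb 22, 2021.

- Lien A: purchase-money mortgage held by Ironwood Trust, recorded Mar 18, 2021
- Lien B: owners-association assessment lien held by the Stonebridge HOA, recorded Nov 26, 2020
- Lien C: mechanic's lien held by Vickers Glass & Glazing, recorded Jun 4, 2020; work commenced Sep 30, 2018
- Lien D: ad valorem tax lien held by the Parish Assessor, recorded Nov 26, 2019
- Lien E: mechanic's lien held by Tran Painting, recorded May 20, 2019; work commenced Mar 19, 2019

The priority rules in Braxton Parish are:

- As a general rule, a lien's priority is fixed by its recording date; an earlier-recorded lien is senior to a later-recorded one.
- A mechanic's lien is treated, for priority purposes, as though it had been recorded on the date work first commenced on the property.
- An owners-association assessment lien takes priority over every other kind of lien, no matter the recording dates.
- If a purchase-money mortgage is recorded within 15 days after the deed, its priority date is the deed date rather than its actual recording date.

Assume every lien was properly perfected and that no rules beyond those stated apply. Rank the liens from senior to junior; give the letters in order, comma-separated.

First, effective dates: A missed the 15-day window (24 days after the deed), so its recording date stands; C is treated as recorded Sep 30, 2018, the work-commencement date; E relates back to Mar 19, 2019 (work commenced).
B is an owners-association assessment lien, so it outranks all other liens regardless of date.
Among the remaining liens, by effective date: C (Sep 30, 2018), E (Mar 19, 2019), D (Nov 26, 2019), A (Mar 18, 2021).

B, C, E, D, A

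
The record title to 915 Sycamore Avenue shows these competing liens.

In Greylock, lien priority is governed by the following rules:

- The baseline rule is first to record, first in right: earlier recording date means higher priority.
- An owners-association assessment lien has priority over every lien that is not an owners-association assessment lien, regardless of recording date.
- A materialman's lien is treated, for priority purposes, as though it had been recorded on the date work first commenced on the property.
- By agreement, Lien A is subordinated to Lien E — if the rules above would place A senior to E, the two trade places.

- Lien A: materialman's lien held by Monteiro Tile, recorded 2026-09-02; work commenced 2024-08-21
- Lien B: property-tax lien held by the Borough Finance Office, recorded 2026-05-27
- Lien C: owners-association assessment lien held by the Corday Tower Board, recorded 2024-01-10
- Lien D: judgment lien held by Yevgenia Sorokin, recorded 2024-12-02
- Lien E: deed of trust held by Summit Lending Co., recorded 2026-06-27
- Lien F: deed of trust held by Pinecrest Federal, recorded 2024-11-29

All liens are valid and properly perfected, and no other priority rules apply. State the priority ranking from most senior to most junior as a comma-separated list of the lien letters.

Adjusting effective dates: A is treated as recorded 2024-08-21, the work-commencement date.
C, as an owners-association assessment lien, has superpriority and ranks first.
The other liens, earliest effective date first: A (2024-08-21), F (2024-11-29), D (2024-12-02), B (2026-05-27), E (2026-06-27).
Because A would otherwise rank above E, the subordination swaps them.

C, E, F, D, B, A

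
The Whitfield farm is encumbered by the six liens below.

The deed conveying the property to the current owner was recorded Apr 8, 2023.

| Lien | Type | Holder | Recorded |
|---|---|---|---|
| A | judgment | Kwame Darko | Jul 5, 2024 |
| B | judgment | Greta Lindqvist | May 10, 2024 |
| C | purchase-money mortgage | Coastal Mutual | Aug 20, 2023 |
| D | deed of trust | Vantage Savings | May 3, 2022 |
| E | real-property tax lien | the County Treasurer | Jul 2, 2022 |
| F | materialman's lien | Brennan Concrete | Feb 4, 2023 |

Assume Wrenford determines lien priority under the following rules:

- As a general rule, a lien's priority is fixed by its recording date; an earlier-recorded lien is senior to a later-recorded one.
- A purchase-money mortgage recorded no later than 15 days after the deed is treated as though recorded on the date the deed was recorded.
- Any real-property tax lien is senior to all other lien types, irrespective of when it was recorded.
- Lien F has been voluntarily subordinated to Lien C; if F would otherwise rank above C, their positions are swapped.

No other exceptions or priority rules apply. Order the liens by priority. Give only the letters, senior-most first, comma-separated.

E, D, C, F, B, A

Effective dates: C missed the 15-day window (134 days after the deed), so its recording date stands.
E is a real-property tax lien and takes priority over every other lien.
Among the remaining liens, by effective date: D (May 3, 2022), F (Feb 4, 2023), C (Aug 20, 2023), B (May 10, 2024), A (Jul 5, 2024).
The subordination applies — F was senior to C — so F and C swap.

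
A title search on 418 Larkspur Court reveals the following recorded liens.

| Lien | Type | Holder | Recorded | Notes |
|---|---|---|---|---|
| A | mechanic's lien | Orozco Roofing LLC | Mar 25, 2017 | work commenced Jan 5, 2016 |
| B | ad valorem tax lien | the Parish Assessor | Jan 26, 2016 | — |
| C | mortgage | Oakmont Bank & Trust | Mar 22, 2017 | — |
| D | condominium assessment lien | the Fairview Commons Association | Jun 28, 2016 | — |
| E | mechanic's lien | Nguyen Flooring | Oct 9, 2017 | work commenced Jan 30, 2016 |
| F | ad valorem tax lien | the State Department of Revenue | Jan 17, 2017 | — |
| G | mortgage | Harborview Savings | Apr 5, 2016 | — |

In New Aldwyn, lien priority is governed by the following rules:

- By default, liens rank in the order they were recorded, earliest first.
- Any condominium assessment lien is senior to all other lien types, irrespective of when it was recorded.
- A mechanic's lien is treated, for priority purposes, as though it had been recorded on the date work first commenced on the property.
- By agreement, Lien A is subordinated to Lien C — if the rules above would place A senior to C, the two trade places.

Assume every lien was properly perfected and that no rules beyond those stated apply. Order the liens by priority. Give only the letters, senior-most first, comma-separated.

D, C, B, E, G, F, A

First, effective dates: A is treated as recorded Jan 5, 2016, the work-commencement date; E is treated as recorded Jan 30, 2016, the work-commencement date.
D is a condominium assessment lien, so it outranks all other liens regardless of date.
Among the remaining liens, by effective date: A (Jan 5, 2016), B (Jan 26, 2016), E (Jan 30, 2016), G (Apr 5, 2016), F (Jan 17, 2017), C (Mar 22, 2017).
The subordination applies — A was senior to C — so A and C swap.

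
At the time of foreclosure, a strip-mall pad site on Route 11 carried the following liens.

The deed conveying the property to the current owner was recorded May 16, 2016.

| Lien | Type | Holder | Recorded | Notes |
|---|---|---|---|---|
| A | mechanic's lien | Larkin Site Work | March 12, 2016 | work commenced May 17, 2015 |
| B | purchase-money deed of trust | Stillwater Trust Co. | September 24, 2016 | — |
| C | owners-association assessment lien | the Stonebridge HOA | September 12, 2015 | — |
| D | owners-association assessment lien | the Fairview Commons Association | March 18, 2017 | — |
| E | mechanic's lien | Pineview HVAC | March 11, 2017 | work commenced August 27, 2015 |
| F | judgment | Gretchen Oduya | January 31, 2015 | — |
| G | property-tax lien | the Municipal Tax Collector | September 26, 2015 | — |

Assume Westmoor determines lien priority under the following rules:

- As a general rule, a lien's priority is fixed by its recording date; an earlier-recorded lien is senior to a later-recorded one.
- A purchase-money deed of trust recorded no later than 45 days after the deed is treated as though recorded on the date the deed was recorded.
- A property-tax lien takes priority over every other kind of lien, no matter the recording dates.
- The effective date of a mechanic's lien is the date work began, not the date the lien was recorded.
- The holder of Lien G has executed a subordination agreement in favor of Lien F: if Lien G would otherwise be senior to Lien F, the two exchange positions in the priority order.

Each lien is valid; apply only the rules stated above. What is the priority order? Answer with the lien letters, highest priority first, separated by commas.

Adjusting effective dates: A relates back to May 17, 2015 (work commenced); B was recorded 131 days after the deed, outside the 45-day window, so it keeps its recording date; E relates back to August 27, 2015 (work commenced).
As a property-tax lien, G is senior to every other lien.
Ordering the rest by effective date: F (January 31, 2015), A (May 17, 2015), E (August 27, 2015), C (September 12, 2015), B (September 24, 2016), D (March 18, 2017).
G would otherwise be senior to F, so under the subordination agreement G and F exchange positions.

F, G, A, E, C, B, D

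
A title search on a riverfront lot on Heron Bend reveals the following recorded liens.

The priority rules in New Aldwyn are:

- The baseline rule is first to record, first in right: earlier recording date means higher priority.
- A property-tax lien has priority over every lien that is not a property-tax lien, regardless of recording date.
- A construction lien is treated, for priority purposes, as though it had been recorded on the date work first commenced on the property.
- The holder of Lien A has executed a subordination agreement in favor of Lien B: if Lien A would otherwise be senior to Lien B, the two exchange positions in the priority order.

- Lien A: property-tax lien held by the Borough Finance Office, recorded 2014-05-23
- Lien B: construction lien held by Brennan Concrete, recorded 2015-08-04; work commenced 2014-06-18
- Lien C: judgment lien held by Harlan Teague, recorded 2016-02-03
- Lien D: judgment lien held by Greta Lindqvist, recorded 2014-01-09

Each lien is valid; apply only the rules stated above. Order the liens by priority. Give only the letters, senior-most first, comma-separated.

Effective dates: B is treated as recorded 2014-06-18, the work-commencement date.
A is a property-tax lien and takes priority over every other lien.
Remaining liens by effective date: D (2014-01-09), B (2014-06-18), C (2016-02-03).
A is senior to B before the subordination, so the two trade places.

B, D, A, C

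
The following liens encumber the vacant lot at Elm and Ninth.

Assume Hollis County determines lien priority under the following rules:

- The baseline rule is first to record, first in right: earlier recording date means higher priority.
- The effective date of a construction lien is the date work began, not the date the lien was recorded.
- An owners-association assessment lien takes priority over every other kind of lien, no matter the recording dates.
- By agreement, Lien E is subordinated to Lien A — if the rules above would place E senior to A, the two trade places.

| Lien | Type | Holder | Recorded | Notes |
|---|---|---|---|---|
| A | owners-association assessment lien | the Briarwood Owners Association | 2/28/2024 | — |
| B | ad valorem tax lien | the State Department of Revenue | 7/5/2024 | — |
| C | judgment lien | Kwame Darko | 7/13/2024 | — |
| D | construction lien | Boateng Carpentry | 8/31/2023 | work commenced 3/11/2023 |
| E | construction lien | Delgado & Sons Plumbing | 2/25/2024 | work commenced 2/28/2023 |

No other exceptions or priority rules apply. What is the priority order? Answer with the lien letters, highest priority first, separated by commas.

Effective dates after the stated exceptions: D is treated as recorded 3/11/2023, the work-commencement date; E relates back to 2/28/2023 (work commenced).
A, as an owners-association assessment lien, has superpriority and ranks first.
The other liens, earliest effective date first: E (2/28/2023), D (3/11/2023), B (7/5/2024), C (7/13/2024).
Since E is not senior to A, the subordination leaves the order unchanged.

A, E, D, B, C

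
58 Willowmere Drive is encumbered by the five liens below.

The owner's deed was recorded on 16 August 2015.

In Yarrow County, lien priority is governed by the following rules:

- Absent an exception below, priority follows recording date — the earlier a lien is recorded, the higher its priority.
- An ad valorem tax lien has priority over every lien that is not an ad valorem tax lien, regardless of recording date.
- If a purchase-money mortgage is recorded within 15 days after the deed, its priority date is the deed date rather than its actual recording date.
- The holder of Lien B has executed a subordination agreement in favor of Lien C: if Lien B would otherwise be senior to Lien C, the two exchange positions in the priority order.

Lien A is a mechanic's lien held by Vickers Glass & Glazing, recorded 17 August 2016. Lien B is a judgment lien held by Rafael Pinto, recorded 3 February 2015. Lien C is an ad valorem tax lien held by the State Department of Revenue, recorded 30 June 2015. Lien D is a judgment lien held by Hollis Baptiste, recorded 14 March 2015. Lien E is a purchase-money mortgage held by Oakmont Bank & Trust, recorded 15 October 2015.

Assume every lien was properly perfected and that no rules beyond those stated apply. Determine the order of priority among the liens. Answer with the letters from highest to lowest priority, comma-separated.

C, B, D, E, A

Effective dates: E missed the 15-day window (60 days after the deed), so its recording date stands.
C is an ad valorem tax lien, so it outranks all other liens regardless of date.
Ordering the rest by effective date: B (3 February 2015), D (14 March 2015), E (15 October 2015), A (17 August 2016).
B is already junior to C, so the subordination agreement changes nothing.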